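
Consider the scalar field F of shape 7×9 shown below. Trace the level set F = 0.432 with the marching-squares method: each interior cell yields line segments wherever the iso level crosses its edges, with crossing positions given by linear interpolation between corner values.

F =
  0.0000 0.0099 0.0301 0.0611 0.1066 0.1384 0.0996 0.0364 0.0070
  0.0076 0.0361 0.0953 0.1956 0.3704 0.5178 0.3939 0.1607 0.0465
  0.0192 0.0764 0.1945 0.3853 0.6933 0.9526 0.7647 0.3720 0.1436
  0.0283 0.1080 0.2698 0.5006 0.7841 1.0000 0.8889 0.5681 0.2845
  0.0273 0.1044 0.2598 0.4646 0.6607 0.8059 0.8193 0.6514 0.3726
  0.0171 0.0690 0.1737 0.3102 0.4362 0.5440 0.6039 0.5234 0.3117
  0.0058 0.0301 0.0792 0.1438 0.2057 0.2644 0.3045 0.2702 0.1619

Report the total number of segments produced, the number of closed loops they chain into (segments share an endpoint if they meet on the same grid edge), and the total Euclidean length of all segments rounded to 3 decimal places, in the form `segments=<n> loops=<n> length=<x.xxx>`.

segments=20 loops=1 length=15.164

cell (0,4): code 0100 → (0.774,5.000)–(1.000,4.418)
cell (0,5): code 1000 → (1.000,5.692)–(0.774,5.000)
cell (1,3): code 0100 → (1.191,4.000)–(2.000,3.152)
cell (1,4): code 1110 → (1.000,4.418)–(1.191,4.000)
cell (1,5): code 1101 → (1.103,6.000)–(1.000,5.692)
cell (1,6): code 1000 → (2.000,6.847)–(1.103,6.000)
cell (2,2): code 0100 → (2.405,3.000)–(3.000,2.703)
cell (2,3): code 1110 → (2.000,3.152)–(2.405,3.000)
cell (2,6): code 1101 → (2.306,7.000)–(2.000,6.847)
cell (2,7): code 1000 → (3.000,7.480)–(2.306,7.000)
cell (3,2): code 0110 → (3.000,2.703)–(4.000,2.841)
cell (3,7): code 1001 → (4.000,7.787)–(3.000,7.480)
cell (4,2): code 0010 → (4.000,2.841)–(4.211,3.000)
cell (4,3): code 0111 → (4.211,3.000)–(5.000,3.967)
cell (4,7): code 1001 → (5.000,7.432)–(4.000,7.787)
cell (5,3): code 0010 → (5.000,3.967)–(5.018,4.000)
cell (5,4): code 0011 → (5.018,4.000)–(5.401,5.000)
cell (5,5): code 0011 → (5.401,5.000)–(5.574,6.000)
cell (5,6): code 0011 → (5.574,6.000)–(5.361,7.000)
cell (5,7): code 0001 → (5.361,7.000)–(5.000,7.432)
total: 20 segments, chained into 1 closed loop(s), length Σ = 15.164048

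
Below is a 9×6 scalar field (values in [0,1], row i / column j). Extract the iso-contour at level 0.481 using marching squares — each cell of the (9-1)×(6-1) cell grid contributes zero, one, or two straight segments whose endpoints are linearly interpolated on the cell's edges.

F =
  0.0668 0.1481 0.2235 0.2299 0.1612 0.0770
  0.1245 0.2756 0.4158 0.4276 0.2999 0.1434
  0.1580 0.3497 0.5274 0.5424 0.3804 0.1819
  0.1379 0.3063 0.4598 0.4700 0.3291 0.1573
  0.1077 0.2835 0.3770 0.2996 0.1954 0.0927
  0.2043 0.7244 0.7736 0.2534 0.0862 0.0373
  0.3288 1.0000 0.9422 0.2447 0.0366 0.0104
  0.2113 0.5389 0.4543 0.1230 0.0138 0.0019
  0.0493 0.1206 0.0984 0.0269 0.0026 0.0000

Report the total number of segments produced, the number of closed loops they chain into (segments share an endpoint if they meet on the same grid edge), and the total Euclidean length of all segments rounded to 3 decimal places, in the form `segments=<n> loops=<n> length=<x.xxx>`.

cell (1,1): code 0100 → (1.584,2.000)–(2.000,1.739)
cell (1,2): code 1100 → (1.465,3.000)–(1.584,2.000)
cell (1,3): code 1000 → (2.000,3.379)–(1.465,3.000)
cell (2,1): code 0010 → (2.000,1.739)–(2.686,2.000)
cell (2,2): code 0011 → (2.686,2.000)–(2.848,3.000)
cell (2,3): code 0001 → (2.848,3.000)–(2.000,3.379)
cell (4,0): code 0100 → (4.448,1.000)–(5.000,0.532)
cell (4,1): code 1100 → (4.262,2.000)–(4.448,1.000)
cell (4,2): code 1000 → (5.000,2.562)–(4.262,2.000)
cell (5,0): code 0110 → (5.000,0.532)–(6.000,0.227)
cell (5,2): code 1001 → (6.000,2.661)–(5.000,2.562)
cell (6,0): code 0110 → (6.000,0.227)–(7.000,0.823)
cell (6,1): code 1011 → (7.000,1.684)–(6.945,2.000)
cell (6,2): code 0001 → (6.945,2.000)–(6.000,2.661)
cell (7,0): code 0010 → (7.000,0.823)–(7.138,1.000)
cell (7,1): code 0001 → (7.138,1.000)–(7.000,1.684)
total: 16 segments, chained into 2 closed loop(s), length Σ = 13.109825

segments=16 loops=2 length=13.110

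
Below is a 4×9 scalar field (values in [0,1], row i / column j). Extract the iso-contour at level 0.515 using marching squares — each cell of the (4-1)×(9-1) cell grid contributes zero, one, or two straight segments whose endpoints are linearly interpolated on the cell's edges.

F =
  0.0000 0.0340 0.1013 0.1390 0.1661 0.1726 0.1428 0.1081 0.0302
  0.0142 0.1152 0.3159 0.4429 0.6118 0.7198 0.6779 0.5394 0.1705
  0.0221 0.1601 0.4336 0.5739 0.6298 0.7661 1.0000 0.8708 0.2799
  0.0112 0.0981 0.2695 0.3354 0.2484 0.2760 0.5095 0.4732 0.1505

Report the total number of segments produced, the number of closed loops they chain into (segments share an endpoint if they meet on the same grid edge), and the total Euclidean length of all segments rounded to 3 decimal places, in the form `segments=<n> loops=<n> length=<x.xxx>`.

segments=14 loops=1 length=11.892

cell (0,3): code 0100 → (0.783,4.000)–(1.000,3.427)
cell (0,4): code 1100 → (0.626,5.000)–(0.783,4.000)
cell (0,5): code 1100 → (0.696,6.000)–(0.626,5.000)
cell (0,6): code 1100 → (0.943,7.000)–(0.696,6.000)
cell (0,7): code 1000 → (1.000,7.066)–(0.943,7.000)
cell (1,2): code 0100 → (1.550,3.000)–(2.000,2.580)
cell (1,3): code 1110 → (1.000,3.427)–(1.550,3.000)
cell (1,7): code 1001 → (2.000,7.602)–(1.000,7.066)
cell (2,2): code 0010 → (2.000,2.580)–(2.247,3.000)
cell (2,3): code 0011 → (2.247,3.000)–(2.301,4.000)
cell (2,4): code 0011 → (2.301,4.000)–(2.512,5.000)
cell (2,5): code 0011 → (2.512,5.000)–(2.989,6.000)
cell (2,6): code 0011 → (2.989,6.000)–(2.895,7.000)
cell (2,7): code 0001 → (2.895,7.000)–(2.000,7.602)
total: 14 segments, chained into 1 closed loop(s), length Σ = 11.892443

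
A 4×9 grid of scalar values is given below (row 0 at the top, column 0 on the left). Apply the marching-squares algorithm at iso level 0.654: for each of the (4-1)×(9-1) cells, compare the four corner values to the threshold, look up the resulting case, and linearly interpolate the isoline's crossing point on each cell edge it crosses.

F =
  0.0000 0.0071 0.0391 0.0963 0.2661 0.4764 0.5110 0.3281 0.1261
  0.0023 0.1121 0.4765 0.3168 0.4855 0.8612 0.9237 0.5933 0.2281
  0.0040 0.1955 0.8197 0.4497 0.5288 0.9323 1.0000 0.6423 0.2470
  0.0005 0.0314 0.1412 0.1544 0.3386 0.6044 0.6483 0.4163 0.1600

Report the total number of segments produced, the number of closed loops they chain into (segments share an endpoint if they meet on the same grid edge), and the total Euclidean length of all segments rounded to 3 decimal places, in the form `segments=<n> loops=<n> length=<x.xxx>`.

segments=12 loops=2 length=10.407

cell (0,4): code 0100 → (0.462,5.000)–(1.000,4.448)
cell (0,5): code 1100 → (0.346,6.000)–(0.462,5.000)
cell (0,6): code 1000 → (1.000,6.816)–(0.346,6.000)
cell (1,1): code 0100 → (1.517,2.000)–(2.000,1.735)
cell (1,2): code 1000 → (2.000,2.448)–(1.517,2.000)
cell (1,4): code 0110 → (1.000,4.448)–(2.000,4.310)
cell (1,6): code 1001 → (2.000,6.967)–(1.000,6.816)
cell (2,1): code 0010 → (2.000,1.735)–(2.244,2.000)
cell (2,2): code 0001 → (2.244,2.000)–(2.000,2.448)
cell (2,4): code 0010 → (2.000,4.310)–(2.849,5.000)
cell (2,5): code 0011 → (2.849,5.000)–(2.984,6.000)
cell (2,6): code 0001 → (2.984,6.000)–(2.000,6.967)
total: 12 segments, chained into 2 closed loop(s), length Σ = 10.406573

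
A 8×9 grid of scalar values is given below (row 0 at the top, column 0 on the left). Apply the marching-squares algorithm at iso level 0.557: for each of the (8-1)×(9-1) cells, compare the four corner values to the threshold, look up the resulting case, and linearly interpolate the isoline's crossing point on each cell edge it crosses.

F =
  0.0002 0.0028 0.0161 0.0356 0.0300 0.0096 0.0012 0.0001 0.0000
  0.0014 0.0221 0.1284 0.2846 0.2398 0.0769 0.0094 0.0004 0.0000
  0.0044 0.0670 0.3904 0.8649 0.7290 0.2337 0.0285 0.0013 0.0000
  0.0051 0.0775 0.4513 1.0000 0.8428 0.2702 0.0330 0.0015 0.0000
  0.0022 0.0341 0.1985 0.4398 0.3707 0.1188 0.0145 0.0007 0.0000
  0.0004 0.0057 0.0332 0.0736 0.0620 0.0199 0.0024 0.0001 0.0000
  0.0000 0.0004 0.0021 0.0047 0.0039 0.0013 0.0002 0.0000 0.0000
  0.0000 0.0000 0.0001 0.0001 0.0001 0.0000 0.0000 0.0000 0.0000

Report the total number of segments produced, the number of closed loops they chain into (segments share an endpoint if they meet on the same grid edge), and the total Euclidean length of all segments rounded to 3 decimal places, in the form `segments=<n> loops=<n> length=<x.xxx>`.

cell (1,2): code 0100 → (1.469,3.000)–(2.000,2.351)
cell (1,3): code 1100 → (1.648,4.000)–(1.469,3.000)
cell (1,4): code 1000 → (2.000,4.347)–(1.648,4.000)
cell (2,2): code 0110 → (2.000,2.351)–(3.000,2.193)
cell (2,4): code 1001 → (3.000,4.499)–(2.000,4.347)
cell (3,2): code 0010 → (3.000,2.193)–(3.791,3.000)
cell (3,3): code 0011 → (3.791,3.000)–(3.605,4.000)
cell (3,4): code 0001 → (3.605,4.000)–(3.000,4.499)
total: 8 segments, chained into 1 closed loop(s), length Σ = 7.303996

segments=8 loops=1 length=7.304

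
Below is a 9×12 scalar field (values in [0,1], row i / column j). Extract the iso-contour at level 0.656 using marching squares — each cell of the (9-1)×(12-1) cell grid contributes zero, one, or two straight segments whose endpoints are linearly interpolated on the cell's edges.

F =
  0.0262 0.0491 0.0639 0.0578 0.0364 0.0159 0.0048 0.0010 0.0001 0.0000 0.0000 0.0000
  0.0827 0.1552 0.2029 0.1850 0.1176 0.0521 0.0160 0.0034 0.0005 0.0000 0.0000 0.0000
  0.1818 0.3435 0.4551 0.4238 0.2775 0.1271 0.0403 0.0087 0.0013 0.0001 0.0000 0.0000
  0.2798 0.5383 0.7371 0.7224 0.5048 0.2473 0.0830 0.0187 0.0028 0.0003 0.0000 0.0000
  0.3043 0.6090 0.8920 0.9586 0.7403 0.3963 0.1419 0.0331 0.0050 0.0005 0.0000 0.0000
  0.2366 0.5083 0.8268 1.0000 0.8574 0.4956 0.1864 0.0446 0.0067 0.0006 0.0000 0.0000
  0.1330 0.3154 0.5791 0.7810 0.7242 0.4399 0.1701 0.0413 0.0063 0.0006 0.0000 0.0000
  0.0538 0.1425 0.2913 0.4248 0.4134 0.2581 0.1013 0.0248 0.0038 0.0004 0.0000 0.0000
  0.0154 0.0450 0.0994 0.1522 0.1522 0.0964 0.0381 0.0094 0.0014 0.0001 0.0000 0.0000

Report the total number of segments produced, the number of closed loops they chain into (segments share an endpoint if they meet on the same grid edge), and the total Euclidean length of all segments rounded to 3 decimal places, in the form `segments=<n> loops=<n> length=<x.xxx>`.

segments=14 loops=1 length=10.896

cell (2,1): code 0100 → (2.712,2.000)–(3.000,1.592)
cell (2,2): code 1100 → (2.778,3.000)–(2.712,2.000)
cell (2,3): code 1000 → (3.000,3.305)–(2.778,3.000)
cell (3,1): code 0110 → (3.000,1.592)–(4.000,1.166)
cell (3,3): code 1101 → (3.642,4.000)–(3.000,3.305)
cell (3,4): code 1000 → (4.000,4.245)–(3.642,4.000)
cell (4,1): code 0110 → (4.000,1.166)–(5.000,1.464)
cell (4,4): code 1001 → (5.000,4.557)–(4.000,4.245)
cell (5,1): code 0010 → (5.000,1.464)–(5.690,2.000)
cell (5,2): code 0111 → (5.690,2.000)–(6.000,2.381)
cell (5,4): code 1001 → (6.000,4.240)–(5.000,4.557)
cell (6,2): code 0010 → (6.000,2.381)–(6.351,3.000)
cell (6,3): code 0011 → (6.351,3.000)–(6.219,4.000)
cell (6,4): code 0001 → (6.219,4.000)–(6.000,4.240)
total: 14 segments, chained into 1 closed loop(s), length Σ = 10.895688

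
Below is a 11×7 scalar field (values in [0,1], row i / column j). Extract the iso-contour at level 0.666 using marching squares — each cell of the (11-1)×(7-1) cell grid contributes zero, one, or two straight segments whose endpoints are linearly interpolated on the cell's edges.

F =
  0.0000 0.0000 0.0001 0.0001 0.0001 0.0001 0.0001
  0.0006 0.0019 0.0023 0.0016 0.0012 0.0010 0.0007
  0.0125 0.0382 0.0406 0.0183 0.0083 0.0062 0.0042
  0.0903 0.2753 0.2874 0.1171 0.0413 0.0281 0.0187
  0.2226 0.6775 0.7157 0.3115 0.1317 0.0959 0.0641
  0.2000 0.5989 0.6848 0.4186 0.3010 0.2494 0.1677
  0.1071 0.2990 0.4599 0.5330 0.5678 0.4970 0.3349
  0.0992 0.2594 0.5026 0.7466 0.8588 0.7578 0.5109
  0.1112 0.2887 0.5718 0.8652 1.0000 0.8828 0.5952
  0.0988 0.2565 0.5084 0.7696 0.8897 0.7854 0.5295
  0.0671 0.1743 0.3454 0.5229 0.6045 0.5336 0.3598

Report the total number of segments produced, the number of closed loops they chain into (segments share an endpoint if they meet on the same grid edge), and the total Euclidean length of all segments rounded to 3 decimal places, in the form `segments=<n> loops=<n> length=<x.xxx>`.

cell (3,0): code 0100 → (3.971,1.000)–(4.000,0.975)
cell (3,1): code 1100 → (3.884,2.000)–(3.971,1.000)
cell (3,2): code 1000 → (4.000,2.123)–(3.884,2.000)
cell (4,0): code 0010 → (4.000,0.975)–(4.146,1.000)
cell (4,1): code 0111 → (4.146,1.000)–(5.000,1.781)
cell (4,2): code 1001 → (5.000,2.071)–(4.000,2.123)
cell (5,1): code 0010 → (5.000,1.781)–(5.084,2.000)
cell (5,2): code 0001 → (5.084,2.000)–(5.000,2.071)
cell (6,2): code 0100 → (6.623,3.000)–(7.000,2.670)
cell (6,3): code 1100 → (6.337,4.000)–(6.623,3.000)
cell (6,4): code 1100 → (6.648,5.000)–(6.337,4.000)
cell (6,5): code 1000 → (7.000,5.372)–(6.648,5.000)
cell (7,2): code 0110 → (7.000,2.670)–(8.000,2.321)
cell (7,5): code 1001 → (8.000,5.754)–(7.000,5.372)
cell (8,2): code 0110 → (8.000,2.321)–(9.000,2.603)
cell (8,5): code 1001 → (9.000,5.467)–(8.000,5.754)
cell (9,2): code 0010 → (9.000,2.603)–(9.420,3.000)
cell (9,3): code 0011 → (9.420,3.000)–(9.784,4.000)
cell (9,4): code 0011 → (9.784,4.000)–(9.474,5.000)
cell (9,5): code 0001 → (9.474,5.000)–(9.000,5.467)
total: 20 segments, chained into 2 closed loop(s), length Σ = 14.525479

segments=20 loops=2 length=14.525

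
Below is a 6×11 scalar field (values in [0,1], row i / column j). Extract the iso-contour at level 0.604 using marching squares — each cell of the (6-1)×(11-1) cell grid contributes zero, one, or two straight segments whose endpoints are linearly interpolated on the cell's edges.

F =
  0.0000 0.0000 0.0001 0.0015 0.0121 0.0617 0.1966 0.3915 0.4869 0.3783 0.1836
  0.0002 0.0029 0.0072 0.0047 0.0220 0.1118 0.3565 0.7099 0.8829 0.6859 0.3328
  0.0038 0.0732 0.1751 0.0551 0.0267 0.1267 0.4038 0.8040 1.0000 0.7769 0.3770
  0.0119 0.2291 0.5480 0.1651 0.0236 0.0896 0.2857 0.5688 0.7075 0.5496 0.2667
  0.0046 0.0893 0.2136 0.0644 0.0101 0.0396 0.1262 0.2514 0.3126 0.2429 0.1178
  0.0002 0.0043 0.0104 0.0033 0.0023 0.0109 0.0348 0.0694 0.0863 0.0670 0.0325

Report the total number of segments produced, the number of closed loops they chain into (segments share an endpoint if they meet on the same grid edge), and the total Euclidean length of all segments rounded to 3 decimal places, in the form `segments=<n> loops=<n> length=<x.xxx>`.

cell (0,6): code 0100 → (0.667,7.000)–(1.000,6.700)
cell (0,7): code 1100 → (0.296,8.000)–(0.667,7.000)
cell (0,8): code 1100 → (0.734,9.000)–(0.296,8.000)
cell (0,9): code 1000 → (1.000,9.232)–(0.734,9.000)
cell (1,6): code 0110 → (1.000,6.700)–(2.000,6.500)
cell (1,9): code 1001 → (2.000,9.432)–(1.000,9.232)
cell (2,6): code 0010 → (2.000,6.500)–(2.850,7.000)
cell (2,7): code 0111 → (2.850,7.000)–(3.000,7.254)
cell (2,8): code 1011 → (3.000,8.655)–(2.761,9.000)
cell (2,9): code 0001 → (2.761,9.000)–(2.000,9.432)
cell (3,7): code 0010 → (3.000,7.254)–(3.262,8.000)
cell (3,8): code 0001 → (3.262,8.000)–(3.000,8.655)
total: 12 segments, chained into 1 closed loop(s), length Σ = 9.071316

segments=12 loops=1 length=9.071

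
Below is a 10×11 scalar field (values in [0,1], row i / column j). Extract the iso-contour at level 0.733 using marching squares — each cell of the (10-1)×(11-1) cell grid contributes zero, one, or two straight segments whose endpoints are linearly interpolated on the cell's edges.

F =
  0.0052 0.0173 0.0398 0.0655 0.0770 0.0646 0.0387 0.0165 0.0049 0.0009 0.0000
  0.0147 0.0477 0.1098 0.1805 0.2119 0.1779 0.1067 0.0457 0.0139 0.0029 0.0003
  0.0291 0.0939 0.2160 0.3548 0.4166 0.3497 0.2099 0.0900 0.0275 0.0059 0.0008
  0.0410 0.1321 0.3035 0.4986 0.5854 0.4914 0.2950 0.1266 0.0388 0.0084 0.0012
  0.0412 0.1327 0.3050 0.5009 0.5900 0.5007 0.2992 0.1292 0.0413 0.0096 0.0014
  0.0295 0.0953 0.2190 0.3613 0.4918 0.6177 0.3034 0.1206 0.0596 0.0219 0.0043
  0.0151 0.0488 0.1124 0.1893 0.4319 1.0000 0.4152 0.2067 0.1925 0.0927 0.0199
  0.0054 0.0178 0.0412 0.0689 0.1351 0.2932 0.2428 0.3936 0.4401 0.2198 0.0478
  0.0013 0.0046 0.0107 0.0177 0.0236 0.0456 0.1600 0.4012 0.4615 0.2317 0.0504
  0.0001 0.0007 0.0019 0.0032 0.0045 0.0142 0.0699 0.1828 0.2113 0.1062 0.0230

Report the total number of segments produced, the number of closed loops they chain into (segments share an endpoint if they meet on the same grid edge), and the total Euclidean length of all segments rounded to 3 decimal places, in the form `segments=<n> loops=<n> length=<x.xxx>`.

segments=4 loops=1 length=2.872

cell (5,4): code 0100 → (5.302,5.000)–(6.000,4.530)
cell (5,5): code 1000 → (6.000,5.457)–(5.302,5.000)
cell (6,4): code 0010 → (6.000,4.530)–(6.378,5.000)
cell (6,5): code 0001 → (6.378,5.000)–(6.000,5.457)
total: 4 segments, chained into 1 closed loop(s), length Σ = 2.871784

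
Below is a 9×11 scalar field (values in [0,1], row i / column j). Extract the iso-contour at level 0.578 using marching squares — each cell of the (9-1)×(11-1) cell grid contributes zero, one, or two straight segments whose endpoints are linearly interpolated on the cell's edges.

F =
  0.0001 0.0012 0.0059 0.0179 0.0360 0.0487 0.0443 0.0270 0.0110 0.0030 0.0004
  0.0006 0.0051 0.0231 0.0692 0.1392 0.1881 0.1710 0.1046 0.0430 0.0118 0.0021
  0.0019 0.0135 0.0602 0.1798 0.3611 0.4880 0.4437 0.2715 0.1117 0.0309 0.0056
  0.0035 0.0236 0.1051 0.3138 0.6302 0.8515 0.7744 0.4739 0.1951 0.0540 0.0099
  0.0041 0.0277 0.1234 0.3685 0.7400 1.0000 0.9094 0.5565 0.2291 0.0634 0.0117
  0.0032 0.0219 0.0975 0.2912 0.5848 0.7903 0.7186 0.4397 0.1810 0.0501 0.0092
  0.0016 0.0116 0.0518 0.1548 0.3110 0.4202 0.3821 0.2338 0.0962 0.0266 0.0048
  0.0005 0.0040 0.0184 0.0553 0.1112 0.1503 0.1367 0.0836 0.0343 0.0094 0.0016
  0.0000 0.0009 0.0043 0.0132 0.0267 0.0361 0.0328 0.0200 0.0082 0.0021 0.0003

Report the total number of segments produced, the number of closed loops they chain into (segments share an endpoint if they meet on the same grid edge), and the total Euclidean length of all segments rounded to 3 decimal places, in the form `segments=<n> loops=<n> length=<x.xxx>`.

cell (2,3): code 0100 → (2.806,4.000)–(3.000,3.835)
cell (2,4): code 1100 → (2.248,5.000)–(2.806,4.000)
cell (2,5): code 1100 → (2.406,6.000)–(2.248,5.000)
cell (2,6): code 1000 → (3.000,6.654)–(2.406,6.000)
cell (3,3): code 0110 → (3.000,3.835)–(4.000,3.564)
cell (3,6): code 1001 → (4.000,6.939)–(3.000,6.654)
cell (4,3): code 0110 → (4.000,3.564)–(5.000,3.977)
cell (4,6): code 1001 → (5.000,6.504)–(4.000,6.939)
cell (5,3): code 0010 → (5.000,3.977)–(5.025,4.000)
cell (5,4): code 0011 → (5.025,4.000)–(5.574,5.000)
cell (5,5): code 0011 → (5.574,5.000)–(5.418,6.000)
cell (5,6): code 0001 → (5.418,6.000)–(5.000,6.504)
total: 12 segments, chained into 1 closed loop(s), length Σ = 10.385518

segments=12 loops=1 length=10.386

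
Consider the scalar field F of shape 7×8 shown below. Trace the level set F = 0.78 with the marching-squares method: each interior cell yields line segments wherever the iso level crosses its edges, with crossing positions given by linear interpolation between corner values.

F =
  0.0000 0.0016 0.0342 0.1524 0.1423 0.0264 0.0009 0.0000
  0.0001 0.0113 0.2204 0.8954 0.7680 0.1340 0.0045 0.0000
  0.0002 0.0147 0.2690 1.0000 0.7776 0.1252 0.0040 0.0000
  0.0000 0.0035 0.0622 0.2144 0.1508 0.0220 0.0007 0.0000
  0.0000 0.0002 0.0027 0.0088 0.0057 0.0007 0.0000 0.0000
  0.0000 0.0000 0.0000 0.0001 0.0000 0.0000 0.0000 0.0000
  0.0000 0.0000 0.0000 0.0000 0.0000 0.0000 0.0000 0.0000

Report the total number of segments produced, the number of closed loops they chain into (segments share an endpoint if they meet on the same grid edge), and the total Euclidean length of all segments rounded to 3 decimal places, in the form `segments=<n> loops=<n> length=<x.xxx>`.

cell (0,2): code 0100 → (0.845,3.000)–(1.000,2.829)
cell (0,3): code 1000 → (1.000,3.906)–(0.845,3.000)
cell (1,2): code 0110 → (1.000,2.829)–(2.000,2.699)
cell (1,3): code 1001 → (2.000,3.989)–(1.000,3.906)
cell (2,2): code 0010 → (2.000,2.699)–(2.280,3.000)
cell (2,3): code 0001 → (2.280,3.000)–(2.000,3.989)
total: 6 segments, chained into 1 closed loop(s), length Σ = 4.601071

segments=6 loops=1 length=4.601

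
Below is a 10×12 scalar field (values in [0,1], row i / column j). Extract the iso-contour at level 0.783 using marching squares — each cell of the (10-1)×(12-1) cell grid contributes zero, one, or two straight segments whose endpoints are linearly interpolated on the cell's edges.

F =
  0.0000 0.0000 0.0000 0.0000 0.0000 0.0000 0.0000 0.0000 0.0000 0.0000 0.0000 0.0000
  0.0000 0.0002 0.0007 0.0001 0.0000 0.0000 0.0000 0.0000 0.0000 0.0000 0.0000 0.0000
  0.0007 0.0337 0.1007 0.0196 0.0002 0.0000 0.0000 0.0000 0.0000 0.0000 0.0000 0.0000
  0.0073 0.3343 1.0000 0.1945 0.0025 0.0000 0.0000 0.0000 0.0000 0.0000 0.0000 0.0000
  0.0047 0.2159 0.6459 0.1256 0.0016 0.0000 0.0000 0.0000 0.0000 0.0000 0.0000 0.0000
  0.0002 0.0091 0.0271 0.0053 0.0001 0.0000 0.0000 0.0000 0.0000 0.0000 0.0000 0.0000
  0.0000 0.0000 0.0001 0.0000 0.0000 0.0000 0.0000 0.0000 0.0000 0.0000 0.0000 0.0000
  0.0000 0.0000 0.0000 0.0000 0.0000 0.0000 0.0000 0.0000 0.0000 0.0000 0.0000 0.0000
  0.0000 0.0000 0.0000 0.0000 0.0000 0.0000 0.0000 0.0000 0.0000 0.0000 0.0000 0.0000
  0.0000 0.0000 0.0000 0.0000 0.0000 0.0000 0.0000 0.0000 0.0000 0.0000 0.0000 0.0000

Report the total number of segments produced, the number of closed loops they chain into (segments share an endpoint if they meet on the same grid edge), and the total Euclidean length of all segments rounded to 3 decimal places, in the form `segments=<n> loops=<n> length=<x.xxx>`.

cell (2,1): code 0100 → (2.759,2.000)–(3.000,1.674)
cell (2,2): code 1000 → (3.000,2.269)–(2.759,2.000)
cell (3,1): code 0010 → (3.000,1.674)–(3.613,2.000)
cell (3,2): code 0001 → (3.613,2.000)–(3.000,2.269)
total: 4 segments, chained into 1 closed loop(s), length Σ = 2.130774

segments=4 loops=1 length=2.131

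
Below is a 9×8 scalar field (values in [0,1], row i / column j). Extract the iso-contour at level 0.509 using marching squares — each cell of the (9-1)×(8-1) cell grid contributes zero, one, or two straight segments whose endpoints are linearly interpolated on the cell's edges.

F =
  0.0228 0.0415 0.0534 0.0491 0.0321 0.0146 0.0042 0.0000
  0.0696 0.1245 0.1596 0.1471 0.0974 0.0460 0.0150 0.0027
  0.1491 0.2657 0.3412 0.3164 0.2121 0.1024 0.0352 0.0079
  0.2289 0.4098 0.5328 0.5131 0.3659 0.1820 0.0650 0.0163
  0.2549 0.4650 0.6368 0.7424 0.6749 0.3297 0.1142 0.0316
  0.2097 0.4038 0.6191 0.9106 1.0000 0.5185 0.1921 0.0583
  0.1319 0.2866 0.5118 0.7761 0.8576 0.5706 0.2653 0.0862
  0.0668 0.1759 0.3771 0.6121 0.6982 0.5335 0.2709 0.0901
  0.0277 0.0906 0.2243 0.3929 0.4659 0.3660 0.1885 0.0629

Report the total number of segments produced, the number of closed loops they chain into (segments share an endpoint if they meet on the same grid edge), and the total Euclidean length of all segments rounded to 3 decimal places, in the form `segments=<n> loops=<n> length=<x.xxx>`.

segments=18 loops=1 length=13.744

cell (2,1): code 0100 → (2.876,2.000)–(3.000,1.807)
cell (2,2): code 1100 → (2.979,3.000)–(2.876,2.000)
cell (2,3): code 1000 → (3.000,3.028)–(2.979,3.000)
cell (3,1): code 0110 → (3.000,1.807)–(4.000,1.256)
cell (3,3): code 1101 → (3.463,4.000)–(3.000,3.028)
cell (3,4): code 1000 → (4.000,4.481)–(3.463,4.000)
cell (4,1): code 0110 → (4.000,1.256)–(5.000,1.489)
cell (4,4): code 1101 → (4.950,5.000)–(4.000,4.481)
cell (4,5): code 1000 → (5.000,5.029)–(4.950,5.000)
cell (5,1): code 0110 → (5.000,1.489)–(6.000,1.988)
cell (5,5): code 1001 → (6.000,5.202)–(5.000,5.029)
cell (6,1): code 0010 → (6.000,1.988)–(6.021,2.000)
cell (6,2): code 0111 → (6.021,2.000)–(7.000,2.561)
cell (6,5): code 1001 → (7.000,5.093)–(6.000,5.202)
cell (7,2): code 0010 → (7.000,2.561)–(7.470,3.000)
cell (7,3): code 0011 → (7.470,3.000)–(7.814,4.000)
cell (7,4): code 0011 → (7.814,4.000)–(7.146,5.000)
cell (7,5): code 0001 → (7.146,5.000)–(7.000,5.093)
total: 18 segments, chained into 1 closed loop(s), length Σ = 13.744204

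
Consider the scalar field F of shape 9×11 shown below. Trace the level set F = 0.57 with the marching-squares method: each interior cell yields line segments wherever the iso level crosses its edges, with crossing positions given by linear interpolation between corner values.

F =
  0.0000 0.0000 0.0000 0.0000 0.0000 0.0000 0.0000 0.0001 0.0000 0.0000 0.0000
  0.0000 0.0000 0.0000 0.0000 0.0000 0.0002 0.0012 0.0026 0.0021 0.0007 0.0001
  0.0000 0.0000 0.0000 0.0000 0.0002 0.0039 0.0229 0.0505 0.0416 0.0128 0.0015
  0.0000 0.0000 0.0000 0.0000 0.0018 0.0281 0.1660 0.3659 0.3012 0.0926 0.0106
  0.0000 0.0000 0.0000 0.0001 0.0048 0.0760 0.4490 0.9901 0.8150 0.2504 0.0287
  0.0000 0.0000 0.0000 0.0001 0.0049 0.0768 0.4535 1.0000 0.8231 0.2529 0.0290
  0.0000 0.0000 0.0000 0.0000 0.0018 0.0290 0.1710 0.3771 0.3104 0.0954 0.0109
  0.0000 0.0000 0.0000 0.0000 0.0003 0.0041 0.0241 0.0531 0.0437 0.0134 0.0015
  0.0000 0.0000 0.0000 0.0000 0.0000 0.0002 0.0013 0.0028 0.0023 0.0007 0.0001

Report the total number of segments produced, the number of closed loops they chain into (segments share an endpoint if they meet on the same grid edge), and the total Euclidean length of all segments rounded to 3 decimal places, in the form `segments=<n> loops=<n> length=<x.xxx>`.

segments=8 loops=1 length=7.421

cell (3,6): code 0100 → (3.327,7.000)–(4.000,6.224)
cell (3,7): code 1100 → (3.523,8.000)–(3.327,7.000)
cell (3,8): code 1000 → (4.000,8.434)–(3.523,8.000)
cell (4,6): code 0110 → (4.000,6.224)–(5.000,6.213)
cell (4,8): code 1001 → (5.000,8.444)–(4.000,8.434)
cell (5,6): code 0010 → (5.000,6.213)–(5.690,7.000)
cell (5,7): code 0011 → (5.690,7.000)–(5.494,8.000)
cell (5,8): code 0001 → (5.494,8.000)–(5.000,8.444)
total: 8 segments, chained into 1 closed loop(s), length Σ = 7.421135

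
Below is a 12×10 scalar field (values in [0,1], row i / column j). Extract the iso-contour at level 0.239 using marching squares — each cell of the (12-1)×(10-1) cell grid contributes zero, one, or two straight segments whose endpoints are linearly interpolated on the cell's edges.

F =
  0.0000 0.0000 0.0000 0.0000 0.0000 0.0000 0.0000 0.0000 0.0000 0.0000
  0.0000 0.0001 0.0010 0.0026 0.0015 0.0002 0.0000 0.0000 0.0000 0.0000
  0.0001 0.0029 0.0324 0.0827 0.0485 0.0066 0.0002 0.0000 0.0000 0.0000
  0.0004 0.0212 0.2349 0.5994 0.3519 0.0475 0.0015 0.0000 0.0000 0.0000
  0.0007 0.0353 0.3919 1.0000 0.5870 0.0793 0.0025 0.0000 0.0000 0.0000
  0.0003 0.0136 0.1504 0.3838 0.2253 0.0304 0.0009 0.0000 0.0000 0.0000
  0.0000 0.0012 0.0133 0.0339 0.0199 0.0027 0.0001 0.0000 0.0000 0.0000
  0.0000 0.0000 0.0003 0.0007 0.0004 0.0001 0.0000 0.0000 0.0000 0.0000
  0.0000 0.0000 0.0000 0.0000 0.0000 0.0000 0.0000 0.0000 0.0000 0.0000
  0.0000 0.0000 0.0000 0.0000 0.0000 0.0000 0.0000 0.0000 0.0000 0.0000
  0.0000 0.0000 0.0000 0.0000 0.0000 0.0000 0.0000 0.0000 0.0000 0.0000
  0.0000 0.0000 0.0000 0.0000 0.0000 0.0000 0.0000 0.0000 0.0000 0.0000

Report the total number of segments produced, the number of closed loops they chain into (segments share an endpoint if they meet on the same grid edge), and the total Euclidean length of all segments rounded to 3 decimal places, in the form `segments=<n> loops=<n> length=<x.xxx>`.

segments=12 loops=1 length=9.245

cell (2,2): code 0100 → (2.302,3.000)–(3.000,2.011)
cell (2,3): code 1100 → (2.628,4.000)–(2.302,3.000)
cell (2,4): code 1000 → (3.000,4.371)–(2.628,4.000)
cell (3,1): code 0100 → (3.026,2.000)–(4.000,1.571)
cell (3,2): code 1110 → (3.000,2.011)–(3.026,2.000)
cell (3,4): code 1001 → (4.000,4.685)–(3.000,4.371)
cell (4,1): code 0010 → (4.000,1.571)–(4.633,2.000)
cell (4,2): code 0111 → (4.633,2.000)–(5.000,2.380)
cell (4,3): code 1011 → (5.000,3.914)–(4.962,4.000)
cell (4,4): code 0001 → (4.962,4.000)–(4.000,4.685)
cell (5,2): code 0010 → (5.000,2.380)–(5.414,3.000)
cell (5,3): code 0001 → (5.414,3.000)–(5.000,3.914)
total: 12 segments, chained into 1 closed loop(s), length Σ = 9.244781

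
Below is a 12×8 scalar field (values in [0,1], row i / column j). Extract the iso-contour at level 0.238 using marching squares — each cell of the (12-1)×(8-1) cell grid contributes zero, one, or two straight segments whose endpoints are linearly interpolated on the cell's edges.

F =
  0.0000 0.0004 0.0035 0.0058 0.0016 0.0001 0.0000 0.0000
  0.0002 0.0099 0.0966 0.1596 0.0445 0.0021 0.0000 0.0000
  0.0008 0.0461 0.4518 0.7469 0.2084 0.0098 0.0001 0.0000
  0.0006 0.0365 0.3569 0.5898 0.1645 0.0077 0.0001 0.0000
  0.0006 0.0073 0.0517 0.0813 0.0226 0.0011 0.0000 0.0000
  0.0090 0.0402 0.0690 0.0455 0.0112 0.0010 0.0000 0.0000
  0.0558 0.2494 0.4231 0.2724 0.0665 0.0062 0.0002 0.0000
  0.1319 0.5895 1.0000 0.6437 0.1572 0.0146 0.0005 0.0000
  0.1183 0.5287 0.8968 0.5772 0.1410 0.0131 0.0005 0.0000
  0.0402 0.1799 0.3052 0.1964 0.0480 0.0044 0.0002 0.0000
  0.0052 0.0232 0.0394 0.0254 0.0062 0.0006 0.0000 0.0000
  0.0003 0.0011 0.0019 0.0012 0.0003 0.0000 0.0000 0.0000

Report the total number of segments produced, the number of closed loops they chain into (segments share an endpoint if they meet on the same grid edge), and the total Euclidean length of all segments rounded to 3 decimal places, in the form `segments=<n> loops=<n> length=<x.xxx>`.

cell (1,1): code 0100 → (1.398,2.000)–(2.000,1.473)
cell (1,2): code 1100 → (1.133,3.000)–(1.398,2.000)
cell (1,3): code 1000 → (2.000,3.945)–(1.133,3.000)
cell (2,1): code 0110 → (2.000,1.473)–(3.000,1.629)
cell (2,3): code 1001 → (3.000,3.827)–(2.000,3.945)
cell (3,1): code 0010 → (3.000,1.629)–(3.390,2.000)
cell (3,2): code 0011 → (3.390,2.000)–(3.692,3.000)
cell (3,3): code 0001 → (3.692,3.000)–(3.000,3.827)
cell (5,0): code 0100 → (5.946,1.000)–(6.000,0.941)
cell (5,1): code 1100 → (5.477,2.000)–(5.946,1.000)
cell (5,2): code 1100 → (5.848,3.000)–(5.477,2.000)
cell (5,3): code 1000 → (6.000,3.167)–(5.848,3.000)
cell (6,0): code 0110 → (6.000,0.941)–(7.000,0.232)
cell (6,3): code 1001 → (7.000,3.834)–(6.000,3.167)
cell (7,0): code 0110 → (7.000,0.232)–(8.000,0.292)
cell (7,3): code 1001 → (8.000,3.778)–(7.000,3.834)
cell (8,0): code 0010 → (8.000,0.292)–(8.833,1.000)
cell (8,1): code 0111 → (8.833,1.000)–(9.000,1.464)
cell (8,2): code 1011 → (9.000,2.618)–(8.891,3.000)
cell (8,3): code 0001 → (8.891,3.000)–(8.000,3.778)
cell (9,1): code 0010 → (9.000,1.464)–(9.253,2.000)
cell (9,2): code 0001 → (9.253,2.000)–(9.000,2.618)
total: 22 segments, chained into 2 closed loop(s), length Σ = 19.131510

segments=22 loops=2 length=19.132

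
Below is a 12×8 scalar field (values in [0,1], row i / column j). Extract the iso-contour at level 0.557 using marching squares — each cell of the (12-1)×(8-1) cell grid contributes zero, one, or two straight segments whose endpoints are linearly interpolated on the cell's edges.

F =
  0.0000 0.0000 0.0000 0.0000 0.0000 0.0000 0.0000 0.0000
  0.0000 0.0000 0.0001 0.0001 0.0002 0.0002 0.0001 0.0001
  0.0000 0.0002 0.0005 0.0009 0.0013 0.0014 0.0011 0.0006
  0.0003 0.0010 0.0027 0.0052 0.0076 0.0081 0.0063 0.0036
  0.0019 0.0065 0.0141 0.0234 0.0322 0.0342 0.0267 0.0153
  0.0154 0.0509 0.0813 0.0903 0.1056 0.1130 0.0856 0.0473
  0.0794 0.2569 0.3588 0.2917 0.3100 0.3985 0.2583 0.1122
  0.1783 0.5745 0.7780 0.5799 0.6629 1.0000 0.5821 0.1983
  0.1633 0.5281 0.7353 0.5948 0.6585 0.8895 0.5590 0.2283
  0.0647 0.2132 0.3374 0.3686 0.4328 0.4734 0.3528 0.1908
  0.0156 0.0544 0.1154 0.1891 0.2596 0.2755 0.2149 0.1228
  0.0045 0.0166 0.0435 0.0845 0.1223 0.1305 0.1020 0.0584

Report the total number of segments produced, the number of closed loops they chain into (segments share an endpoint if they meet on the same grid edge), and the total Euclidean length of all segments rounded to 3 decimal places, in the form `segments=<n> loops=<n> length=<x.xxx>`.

cell (6,0): code 0100 → (6.945,1.000)–(7.000,0.956)
cell (6,1): code 1100 → (6.473,2.000)–(6.945,1.000)
cell (6,2): code 1100 → (6.921,3.000)–(6.473,2.000)
cell (6,3): code 1100 → (6.700,4.000)–(6.921,3.000)
cell (6,4): code 1100 → (6.264,5.000)–(6.700,4.000)
cell (6,5): code 1100 → (6.922,6.000)–(6.264,5.000)
cell (6,6): code 1000 → (7.000,6.065)–(6.922,6.000)
cell (7,0): code 0010 → (7.000,0.956)–(7.377,1.000)
cell (7,1): code 0111 → (7.377,1.000)–(8.000,1.139)
cell (7,6): code 1001 → (8.000,6.006)–(7.000,6.065)
cell (8,1): code 0010 → (8.000,1.139)–(8.448,2.000)
cell (8,2): code 0011 → (8.448,2.000)–(8.167,3.000)
cell (8,3): code 0011 → (8.167,3.000)–(8.450,4.000)
cell (8,4): code 0011 → (8.450,4.000)–(8.799,5.000)
cell (8,5): code 0011 → (8.799,5.000)–(8.010,6.000)
cell (8,6): code 0001 → (8.010,6.000)–(8.000,6.006)
total: 16 segments, chained into 1 closed loop(s), length Σ = 13.098848

segments=16 loops=1 length=13.099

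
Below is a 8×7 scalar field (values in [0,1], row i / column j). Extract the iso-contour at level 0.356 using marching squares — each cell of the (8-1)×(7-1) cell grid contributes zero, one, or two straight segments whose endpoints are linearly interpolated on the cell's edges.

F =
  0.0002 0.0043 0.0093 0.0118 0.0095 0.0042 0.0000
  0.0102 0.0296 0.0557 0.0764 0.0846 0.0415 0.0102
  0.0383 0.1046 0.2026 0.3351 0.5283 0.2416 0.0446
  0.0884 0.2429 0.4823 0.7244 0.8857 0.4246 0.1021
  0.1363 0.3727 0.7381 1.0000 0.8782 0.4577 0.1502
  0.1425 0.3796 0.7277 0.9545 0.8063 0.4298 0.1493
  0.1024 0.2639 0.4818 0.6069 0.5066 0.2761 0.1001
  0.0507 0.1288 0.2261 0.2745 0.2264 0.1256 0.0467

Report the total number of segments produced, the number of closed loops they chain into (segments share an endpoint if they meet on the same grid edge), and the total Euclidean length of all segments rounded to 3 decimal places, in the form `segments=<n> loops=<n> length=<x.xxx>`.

segments=20 loops=1 length=14.902

cell (1,3): code 0100 → (1.612,4.000)–(2.000,3.108)
cell (1,4): code 1000 → (2.000,4.601)–(1.612,4.000)
cell (2,1): code 0100 → (2.548,2.000)–(3.000,1.472)
cell (2,2): code 1100 → (2.054,3.000)–(2.548,2.000)
cell (2,3): code 1110 → (2.000,3.108)–(2.054,3.000)
cell (2,4): code 1101 → (2.625,5.000)–(2.000,4.601)
cell (2,5): code 1000 → (3.000,5.213)–(2.625,5.000)
cell (3,0): code 0100 → (3.871,1.000)–(4.000,0.929)
cell (3,1): code 1110 → (3.000,1.472)–(3.871,1.000)
cell (3,5): code 1001 → (4.000,5.331)–(3.000,5.213)
cell (4,0): code 0110 → (4.000,0.929)–(5.000,0.900)
cell (4,5): code 1001 → (5.000,5.263)–(4.000,5.331)
cell (5,0): code 0010 → (5.000,0.900)–(5.204,1.000)
cell (5,1): code 0111 → (5.204,1.000)–(6.000,1.423)
cell (5,4): code 1011 → (6.000,4.653)–(5.480,5.000)
cell (5,5): code 0001 → (5.480,5.000)–(5.000,5.263)
cell (6,1): code 0010 → (6.000,1.423)–(6.492,2.000)
cell (6,2): code 0011 → (6.492,2.000)–(6.755,3.000)
cell (6,3): code 0011 → (6.755,3.000)–(6.537,4.000)
cell (6,4): code 0001 → (6.537,4.000)–(6.000,4.653)
total: 20 segments, chained into 1 closed loop(s), length Σ = 14.901782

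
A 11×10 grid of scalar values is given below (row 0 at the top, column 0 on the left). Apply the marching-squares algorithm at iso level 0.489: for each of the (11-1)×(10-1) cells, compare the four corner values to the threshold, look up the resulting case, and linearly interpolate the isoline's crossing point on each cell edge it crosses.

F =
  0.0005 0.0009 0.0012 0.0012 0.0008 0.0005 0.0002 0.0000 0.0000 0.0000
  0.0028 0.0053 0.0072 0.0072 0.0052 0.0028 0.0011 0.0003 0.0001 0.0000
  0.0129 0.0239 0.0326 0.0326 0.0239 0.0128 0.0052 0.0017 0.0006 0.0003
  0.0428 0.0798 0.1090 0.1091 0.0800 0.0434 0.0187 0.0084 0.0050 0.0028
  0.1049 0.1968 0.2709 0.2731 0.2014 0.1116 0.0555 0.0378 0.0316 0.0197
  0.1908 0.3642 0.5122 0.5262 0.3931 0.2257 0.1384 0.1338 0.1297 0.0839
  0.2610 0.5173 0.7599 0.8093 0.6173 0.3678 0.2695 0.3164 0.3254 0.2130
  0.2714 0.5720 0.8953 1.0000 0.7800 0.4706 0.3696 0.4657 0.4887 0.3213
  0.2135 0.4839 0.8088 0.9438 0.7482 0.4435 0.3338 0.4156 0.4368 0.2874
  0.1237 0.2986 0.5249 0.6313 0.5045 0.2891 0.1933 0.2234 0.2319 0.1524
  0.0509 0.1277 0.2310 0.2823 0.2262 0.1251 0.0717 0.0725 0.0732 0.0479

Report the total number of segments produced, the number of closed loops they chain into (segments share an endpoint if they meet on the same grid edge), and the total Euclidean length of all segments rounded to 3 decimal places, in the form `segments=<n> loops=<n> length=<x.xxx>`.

segments=18 loops=1 length=13.598

cell (4,1): code 0100 → (4.904,2.000)–(5.000,1.843)
cell (4,2): code 1100 → (4.853,3.000)–(4.904,2.000)
cell (4,3): code 1000 → (5.000,3.279)–(4.853,3.000)
cell (5,0): code 0100 → (5.815,1.000)–(6.000,0.890)
cell (5,1): code 1110 → (5.000,1.843)–(5.815,1.000)
cell (5,3): code 1101 → (5.428,4.000)–(5.000,3.279)
cell (5,4): code 1000 → (6.000,4.514)–(5.428,4.000)
cell (6,0): code 0110 → (6.000,0.890)–(7.000,0.724)
cell (6,4): code 1001 → (7.000,4.941)–(6.000,4.514)
cell (7,0): code 0010 → (7.000,0.724)–(7.942,1.000)
cell (7,1): code 0111 → (7.942,1.000)–(8.000,1.016)
cell (7,4): code 1001 → (8.000,4.851)–(7.000,4.941)
cell (8,1): code 0110 → (8.000,1.016)–(9.000,1.841)
cell (8,4): code 1001 → (9.000,4.072)–(8.000,4.851)
cell (9,1): code 0010 → (9.000,1.841)–(9.122,2.000)
cell (9,2): code 0011 → (9.122,2.000)–(9.408,3.000)
cell (9,3): code 0011 → (9.408,3.000)–(9.056,4.000)
cell (9,4): code 0001 → (9.056,4.000)–(9.000,4.072)
total: 18 segments, chained into 1 closed loop(s), length Σ = 13.598436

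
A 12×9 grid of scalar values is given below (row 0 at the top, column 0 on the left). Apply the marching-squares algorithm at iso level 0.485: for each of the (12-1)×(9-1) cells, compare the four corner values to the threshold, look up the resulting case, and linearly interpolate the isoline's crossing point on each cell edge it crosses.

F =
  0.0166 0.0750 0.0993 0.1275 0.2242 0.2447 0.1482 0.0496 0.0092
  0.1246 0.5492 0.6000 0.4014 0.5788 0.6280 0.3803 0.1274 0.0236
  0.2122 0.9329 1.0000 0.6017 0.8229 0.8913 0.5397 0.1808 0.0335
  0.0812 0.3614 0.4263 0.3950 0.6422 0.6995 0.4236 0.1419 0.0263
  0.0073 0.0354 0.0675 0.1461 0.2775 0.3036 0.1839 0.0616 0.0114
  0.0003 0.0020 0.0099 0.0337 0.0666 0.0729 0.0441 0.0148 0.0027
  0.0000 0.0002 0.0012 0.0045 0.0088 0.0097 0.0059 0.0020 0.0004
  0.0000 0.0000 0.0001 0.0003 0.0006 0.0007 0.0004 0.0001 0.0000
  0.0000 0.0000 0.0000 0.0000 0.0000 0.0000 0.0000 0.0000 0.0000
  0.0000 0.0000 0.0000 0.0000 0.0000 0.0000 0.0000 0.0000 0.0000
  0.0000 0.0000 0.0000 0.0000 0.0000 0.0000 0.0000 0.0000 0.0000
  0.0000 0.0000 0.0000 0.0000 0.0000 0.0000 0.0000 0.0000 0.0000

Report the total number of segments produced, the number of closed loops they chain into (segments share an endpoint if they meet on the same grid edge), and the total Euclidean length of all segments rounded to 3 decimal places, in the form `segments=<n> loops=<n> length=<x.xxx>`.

cell (0,0): code 0100 → (0.865,1.000)–(1.000,0.849)
cell (0,1): code 1100 → (0.770,2.000)–(0.865,1.000)
cell (0,2): code 1000 → (1.000,2.579)–(0.770,2.000)
cell (0,3): code 0100 → (0.735,4.000)–(1.000,3.471)
cell (0,4): code 1100 → (0.627,5.000)–(0.735,4.000)
cell (0,5): code 1000 → (1.000,5.577)–(0.627,5.000)
cell (1,0): code 0110 → (1.000,0.849)–(2.000,0.379)
cell (1,2): code 1101 → (1.417,3.000)–(1.000,2.579)
cell (1,3): code 1110 → (1.000,3.471)–(1.417,3.000)
cell (1,5): code 1101 → (1.657,6.000)–(1.000,5.577)
cell (1,6): code 1000 → (2.000,6.152)–(1.657,6.000)
cell (2,0): code 0010 → (2.000,0.379)–(2.784,1.000)
cell (2,1): code 0011 → (2.784,1.000)–(2.898,2.000)
cell (2,2): code 0011 → (2.898,2.000)–(2.565,3.000)
cell (2,3): code 0111 → (2.565,3.000)–(3.000,3.364)
cell (2,5): code 1011 → (3.000,5.777)–(2.471,6.000)
cell (2,6): code 0001 → (2.471,6.000)–(2.000,6.152)
cell (3,3): code 0010 → (3.000,3.364)–(3.431,4.000)
cell (3,4): code 0011 → (3.431,4.000)–(3.542,5.000)
cell (3,5): code 0001 → (3.542,5.000)–(3.000,5.777)
total: 20 segments, chained into 1 closed loop(s), length Σ = 15.017957

segments=20 loops=1 length=15.018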